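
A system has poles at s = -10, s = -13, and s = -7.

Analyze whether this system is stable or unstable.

All poles are in the left half-plane. System is stable.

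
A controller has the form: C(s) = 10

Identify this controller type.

This is a Proportional (P) controller.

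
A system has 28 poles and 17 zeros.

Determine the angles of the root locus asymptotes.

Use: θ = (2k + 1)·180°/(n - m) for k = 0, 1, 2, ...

n - m = 28 - 17 = 11. Angles: θk = (2k + 1)·180°/11 = 16.36°, 49.09°, 81.82°, 114.55°, 147.27°, 180°, 212.73°, 245.45°, 278.18°, 310.91°, 343.64°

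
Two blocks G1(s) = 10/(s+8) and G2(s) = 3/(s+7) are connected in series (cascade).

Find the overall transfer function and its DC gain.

Series: multiply transfer functions. G_eq = 10/(s+8) × 3/(s+7) = 30/((s+8)(s+7)). DC gain = 30/(8×7) = 0.5357.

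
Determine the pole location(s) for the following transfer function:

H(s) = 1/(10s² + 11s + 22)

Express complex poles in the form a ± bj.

Discriminant = 11² - 4×10×22 = 121 - 880 = -759 < 0, so the poles are a complex conjugate pair s = (-11 ± j√759)/(2×10). Real part = -11/(2×10) = -11/20 = -0.55; imaginary part = ±√759/(2×10) ≈ 1.3775. Poles: s = -0.55 ± 1.3775j.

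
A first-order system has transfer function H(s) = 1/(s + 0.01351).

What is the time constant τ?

For H(s) = 1/(s + 1/τ), the pole is at -1/τ = -0.01351, so τ = 1/0.01351 = 74.02 s.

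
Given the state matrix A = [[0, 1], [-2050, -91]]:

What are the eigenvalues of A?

det(A - λI) = λ² - (-91)λ + 2050 = (λ - (-50))(λ - (-41)). Eigenvalues: -50, -41.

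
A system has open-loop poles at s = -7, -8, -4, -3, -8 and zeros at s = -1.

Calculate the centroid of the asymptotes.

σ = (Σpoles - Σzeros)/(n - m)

σ = (Σpoles - Σzeros)/(n - m) = (-30 - (-1))/(5 - 1) = -29/4 = -7.25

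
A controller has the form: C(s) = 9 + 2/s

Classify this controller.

This is a Proportional-Integral (PI) controller.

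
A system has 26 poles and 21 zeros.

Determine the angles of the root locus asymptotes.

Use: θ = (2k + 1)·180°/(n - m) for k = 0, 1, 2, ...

n - m = 26 - 21 = 5. Angles: θk = (2k + 1)·180°/5 = 36°, 108°, 180°, 252°, 324°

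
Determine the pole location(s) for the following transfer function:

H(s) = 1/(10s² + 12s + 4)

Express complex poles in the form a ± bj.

Discriminant = 12² - 4×10×4 = 144 - 160 = -16 < 0, so the poles are a complex conjugate pair s = (-12 ± j√16)/(2×10). Real part = -12/(2×10) = -12/20 = -0.6; imaginary part = ±√16/(2×10) = 4/20 = 0.2. Poles: s = -0.6 ± 0.2j.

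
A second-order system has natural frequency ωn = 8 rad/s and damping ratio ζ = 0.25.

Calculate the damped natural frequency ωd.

ωd = ωn√(1 - ζ²) = 8√(1 - 0.25²) = 7.75 rad/s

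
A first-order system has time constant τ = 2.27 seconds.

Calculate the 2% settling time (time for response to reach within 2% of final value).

For first-order system, 2% settling time ≈ 4τ = 4 × 2.27 = 9.08 s.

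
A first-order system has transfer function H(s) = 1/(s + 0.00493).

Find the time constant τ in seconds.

For H(s) = 1/(s + 1/τ), the pole is at -1/τ = -0.00493, so τ = 1/0.00493 = 202.8 s.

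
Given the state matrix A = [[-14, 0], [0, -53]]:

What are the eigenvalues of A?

For diagonal matrix, eigenvalues are diagonal entries: λ₁ = -14, λ₂ = -53.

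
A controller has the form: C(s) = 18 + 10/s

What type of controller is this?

This is a Proportional-Integral (PI) controller.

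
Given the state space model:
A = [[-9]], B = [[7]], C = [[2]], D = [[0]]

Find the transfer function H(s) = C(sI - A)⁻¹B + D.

(sI - A)⁻¹ = 1/(s + 9). H(s) = 2 × 7/(s + 9) + 0 = 14/(s + 9).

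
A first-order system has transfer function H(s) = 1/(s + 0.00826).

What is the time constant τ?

For H(s) = 1/(s + 1/τ), the pole is at -1/τ = -0.00826, so τ = 1/0.00826 = 121.1 s.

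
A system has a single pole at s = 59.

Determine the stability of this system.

Pole at s = 59 is in the right half-plane. Unstable.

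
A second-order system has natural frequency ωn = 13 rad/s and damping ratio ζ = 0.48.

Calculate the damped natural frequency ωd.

ωd = ωn√(1 - ζ²) = 13√(1 - 0.48²) = 11.4 rad/s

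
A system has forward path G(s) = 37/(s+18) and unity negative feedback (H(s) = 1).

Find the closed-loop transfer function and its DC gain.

T(s) = G/(1+GH) = [37/(s+18)] / [1 + 37/(s+18)] = 37/(s+18+37) = 37/(s+55). DC gain = 37/55 = 0.6727.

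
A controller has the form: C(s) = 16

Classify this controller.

This is a Proportional (P) controller.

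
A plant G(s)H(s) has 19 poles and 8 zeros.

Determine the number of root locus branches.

Root locus has n branches where n = number of poles = 19.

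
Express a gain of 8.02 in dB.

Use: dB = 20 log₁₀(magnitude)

dB = 20 log₁₀(8.02) = 18.1 dB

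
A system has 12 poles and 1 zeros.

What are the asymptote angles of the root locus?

n - m = 12 - 1 = 11. Angles: θk = (2k + 1)·180°/11 = 16.36°, 49.09°, 81.82°, 114.55°, 147.27°, 180°, 212.73°, 245.45°, 278.18°, 310.91°, 343.64°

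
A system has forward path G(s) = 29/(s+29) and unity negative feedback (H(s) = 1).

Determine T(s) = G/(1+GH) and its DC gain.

T(s) = G/(1+GH) = [29/(s+29)] / [1 + 29/(s+29)] = 29/(s+29+29) = 29/(s+58). DC gain = 29/58 = 0.5.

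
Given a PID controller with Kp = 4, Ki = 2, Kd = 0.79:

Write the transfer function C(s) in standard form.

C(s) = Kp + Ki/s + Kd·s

Substituting values: C(s) = 4 + 2/s + 0.79s = (0.79s² + 4s + 2)/s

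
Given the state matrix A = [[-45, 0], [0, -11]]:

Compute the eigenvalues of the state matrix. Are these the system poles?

For diagonal matrix, eigenvalues are diagonal entries: λ₁ = -45, λ₂ = -11. Eigenvalues of A = system poles.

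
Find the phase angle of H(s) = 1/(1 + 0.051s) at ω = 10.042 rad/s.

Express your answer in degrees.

Phase = -arctan(ωτ) = -arctan(10.042 × 0.051) = -27.1°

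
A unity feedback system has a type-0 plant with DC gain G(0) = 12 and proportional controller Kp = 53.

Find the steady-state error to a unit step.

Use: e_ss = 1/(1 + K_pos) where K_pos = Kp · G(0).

K_pos = Kp · G(0) = 53 × 12 = 636. e_ss = 1/(1 + 636) = 0.0016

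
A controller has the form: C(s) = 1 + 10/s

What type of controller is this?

This is a Proportional-Integral (PI) controller.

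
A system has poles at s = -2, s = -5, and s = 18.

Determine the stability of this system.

Pole(s) at s = 18 are not in the left half-plane. System is unstable.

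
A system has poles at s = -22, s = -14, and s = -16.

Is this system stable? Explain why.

All poles are in the left half-plane. System is stable.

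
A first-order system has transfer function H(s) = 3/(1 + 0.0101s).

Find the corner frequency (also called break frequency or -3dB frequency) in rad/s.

Corner frequency = 1/τ = 1/0.0101 = 99.01 rad/s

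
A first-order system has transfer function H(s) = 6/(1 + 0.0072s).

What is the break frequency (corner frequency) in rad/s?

Corner frequency = 1/τ = 1/0.0072 = 138.889 rad/s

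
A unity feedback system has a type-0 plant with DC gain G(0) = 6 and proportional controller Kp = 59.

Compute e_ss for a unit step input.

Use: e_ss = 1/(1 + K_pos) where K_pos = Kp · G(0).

K_pos = Kp · G(0) = 59 × 6 = 354. e_ss = 1/(1 + 354) = 0.0028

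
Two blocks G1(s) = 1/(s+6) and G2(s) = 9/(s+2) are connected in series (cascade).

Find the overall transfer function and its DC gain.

Series: multiply transfer functions. G_eq = 1/(s+6) × 9/(s+2) = 9/((s+6)(s+2)). DC gain = 9/(6×2) = 0.75.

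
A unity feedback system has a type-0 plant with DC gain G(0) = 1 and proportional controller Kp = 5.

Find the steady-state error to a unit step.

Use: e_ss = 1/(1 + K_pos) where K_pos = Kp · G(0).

K_pos = Kp · G(0) = 5 × 1 = 5. e_ss = 1/(1 + 5) = 0.1667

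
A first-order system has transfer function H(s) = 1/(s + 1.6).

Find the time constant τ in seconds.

For H(s) = 1/(s + 1/τ), the pole is at -1/τ = -1.6, so τ = 1/1.6 = 0.625 s.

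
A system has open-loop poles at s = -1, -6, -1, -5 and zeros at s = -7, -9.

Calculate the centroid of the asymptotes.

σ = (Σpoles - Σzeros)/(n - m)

σ = (Σpoles - Σzeros)/(n - m) = (-13 - (-16))/(4 - 2) = 3/2 = 1.5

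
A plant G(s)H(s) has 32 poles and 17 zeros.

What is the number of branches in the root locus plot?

Root locus has n branches where n = number of poles = 32.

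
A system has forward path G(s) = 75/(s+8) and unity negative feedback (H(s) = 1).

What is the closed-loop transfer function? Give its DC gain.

T(s) = G/(1+GH) = [75/(s+8)] / [1 + 75/(s+8)] = 75/(s+8+75) = 75/(s+83). DC gain = 75/83 = 0.9036.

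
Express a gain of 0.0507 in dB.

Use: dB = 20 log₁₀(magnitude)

dB = 20 log₁₀(0.0507) = -25.9 dB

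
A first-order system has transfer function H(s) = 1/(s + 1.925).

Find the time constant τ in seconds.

For H(s) = 1/(s + 1/τ), the pole is at -1/τ = -1.925, so τ = 1/1.925 = 0.5195 s.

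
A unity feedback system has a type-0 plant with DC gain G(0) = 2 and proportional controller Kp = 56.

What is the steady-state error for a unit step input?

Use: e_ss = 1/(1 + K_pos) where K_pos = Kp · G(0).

K_pos = Kp · G(0) = 56 × 2 = 112. e_ss = 1/(1 + 112) = 0.0088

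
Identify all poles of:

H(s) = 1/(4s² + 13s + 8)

Discriminant = 13² - 4×4×8 = 169 - 128 = 41 > 0, so two distinct real poles. Using quadratic formula: s = (-13 ± √41)/(2×4) = (-13 ± √41)/8, with √41 ≈ 6.4031. s₁ ≈ -0.8246, s₂ ≈ -2.4254. Poles: s₁ = -0.8246, s₂ = -2.4254.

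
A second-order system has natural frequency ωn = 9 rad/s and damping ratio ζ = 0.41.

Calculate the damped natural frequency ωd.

ωd = ωn√(1 - ζ²) = 9√(1 - 0.41²) = 8.21 rad/s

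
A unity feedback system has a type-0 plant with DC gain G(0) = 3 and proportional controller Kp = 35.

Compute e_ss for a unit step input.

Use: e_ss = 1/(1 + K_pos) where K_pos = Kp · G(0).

K_pos = Kp · G(0) = 35 × 3 = 105. e_ss = 1/(1 + 105) = 0.0094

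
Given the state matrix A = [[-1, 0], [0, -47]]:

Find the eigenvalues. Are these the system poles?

For diagonal matrix, eigenvalues are diagonal entries: λ₁ = -1, λ₂ = -47. Eigenvalues of A = system poles.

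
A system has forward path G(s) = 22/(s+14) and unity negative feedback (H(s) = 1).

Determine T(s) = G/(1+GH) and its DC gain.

T(s) = G/(1+GH) = [22/(s+14)] / [1 + 22/(s+14)] = 22/(s+14+22) = 22/(s+36). DC gain = 22/36 = 0.6111.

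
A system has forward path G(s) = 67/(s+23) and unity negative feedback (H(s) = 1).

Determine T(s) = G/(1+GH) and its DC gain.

T(s) = G/(1+GH) = [67/(s+23)] / [1 + 67/(s+23)] = 67/(s+23+67) = 67/(s+90). DC gain = 67/90 = 0.7444.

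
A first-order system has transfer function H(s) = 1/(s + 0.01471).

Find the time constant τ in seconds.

For H(s) = 1/(s + 1/τ), the pole is at -1/τ = -0.01471, so τ = 1/0.01471 = 67.98 s.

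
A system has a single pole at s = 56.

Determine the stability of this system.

Pole at s = 56 is in the right half-plane. Unstable.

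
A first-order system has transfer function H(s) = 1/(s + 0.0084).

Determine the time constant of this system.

For H(s) = 1/(s + 1/τ), the pole is at -1/τ = -0.0084, so τ = 1/0.0084 = 119 s.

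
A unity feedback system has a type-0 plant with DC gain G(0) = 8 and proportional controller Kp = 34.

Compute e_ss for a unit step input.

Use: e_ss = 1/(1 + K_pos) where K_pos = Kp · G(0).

K_pos = Kp · G(0) = 34 × 8 = 272. e_ss = 1/(1 + 272) = 0.0037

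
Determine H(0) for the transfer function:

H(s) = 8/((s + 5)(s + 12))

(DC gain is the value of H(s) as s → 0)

DC gain = H(0) = 8/(5 × 12) = 8/60 = 0.1333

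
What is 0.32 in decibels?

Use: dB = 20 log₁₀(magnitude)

dB = 20 log₁₀(0.32) = -9.9 dB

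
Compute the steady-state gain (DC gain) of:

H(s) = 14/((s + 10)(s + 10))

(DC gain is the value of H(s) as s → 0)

DC gain = H(0) = 14/(10 × 10) = 14/100 = 0.14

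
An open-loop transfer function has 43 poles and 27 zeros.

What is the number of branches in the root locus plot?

Root locus has n branches where n = number of poles = 43.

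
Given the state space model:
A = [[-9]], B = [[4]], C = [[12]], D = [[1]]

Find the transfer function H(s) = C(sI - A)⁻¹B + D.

(sI - A)⁻¹ = 1/(s + 9). H(s) = 12×4/(s + 9) + 1 = (s + 57)/(s + 9).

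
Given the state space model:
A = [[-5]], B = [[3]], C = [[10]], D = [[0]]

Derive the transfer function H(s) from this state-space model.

(sI - A)⁻¹ = 1/(s + 5). H(s) = 10 × 3/(s + 5) + 0 = 30/(s + 5).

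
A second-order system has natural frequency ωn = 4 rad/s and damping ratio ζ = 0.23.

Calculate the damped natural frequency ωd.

ωd = ωn√(1 - ζ²) = 4√(1 - 0.23²) = 3.89 rad/s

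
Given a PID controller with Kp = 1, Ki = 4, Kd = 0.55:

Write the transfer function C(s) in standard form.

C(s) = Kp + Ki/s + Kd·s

Substituting values: C(s) = 1 + 4/s + 0.55s = (0.55s² + s + 4)/s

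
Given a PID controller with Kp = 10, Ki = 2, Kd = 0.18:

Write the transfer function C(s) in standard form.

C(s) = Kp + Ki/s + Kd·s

Substituting values: C(s) = 10 + 2/s + 0.18s = (0.18s² + 10s + 2)/s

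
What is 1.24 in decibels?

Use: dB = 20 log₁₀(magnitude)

dB = 20 log₁₀(1.24) = 1.9 dB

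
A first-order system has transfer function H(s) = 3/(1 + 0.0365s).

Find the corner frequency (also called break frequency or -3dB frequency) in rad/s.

Corner frequency = 1/τ = 1/0.0365 = 27.397 rad/s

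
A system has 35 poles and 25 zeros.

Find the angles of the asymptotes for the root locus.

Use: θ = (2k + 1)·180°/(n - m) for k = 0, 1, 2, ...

n - m = 35 - 25 = 10. Angles: θk = (2k + 1)·180°/10 = 18°, 54°, 90°, 126°, 162°, 198°, 234°, 270°, 306°, 342°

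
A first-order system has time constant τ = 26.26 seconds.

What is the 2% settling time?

For first-order system, 2% settling time ≈ 4τ = 4 × 26.26 = 105.04 s.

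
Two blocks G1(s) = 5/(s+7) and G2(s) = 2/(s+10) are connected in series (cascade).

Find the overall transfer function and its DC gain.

Series: multiply transfer functions. G_eq = 5/(s+7) × 2/(s+10) = 10/((s+7)(s+10)). DC gain = 10/(7×10) = 0.1429.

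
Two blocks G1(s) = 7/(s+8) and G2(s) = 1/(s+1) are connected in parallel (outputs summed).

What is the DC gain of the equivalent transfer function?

Parallel: G_eq = G1 + G2. DC gain = G1(0) + G2(0) = 7/8 + 1/1 = 0.875 + 1 = 1.875.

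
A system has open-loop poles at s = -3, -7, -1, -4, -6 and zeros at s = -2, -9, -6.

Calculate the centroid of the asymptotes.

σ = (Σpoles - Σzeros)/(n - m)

σ = (Σpoles - Σzeros)/(n - m) = (-21 - (-17))/(5 - 3) = -4/2 = -2.0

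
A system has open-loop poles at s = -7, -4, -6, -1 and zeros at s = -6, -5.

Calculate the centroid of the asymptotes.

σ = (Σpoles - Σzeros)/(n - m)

σ = (Σpoles - Σzeros)/(n - m) = (-18 - (-11))/(4 - 2) = -7/2 = -3.5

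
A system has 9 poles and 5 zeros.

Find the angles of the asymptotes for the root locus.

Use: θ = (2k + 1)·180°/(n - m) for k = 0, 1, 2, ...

n - m = 9 - 5 = 4. Angles: θk = (2k + 1)·180°/4 = 45°, 135°, 225°, 315°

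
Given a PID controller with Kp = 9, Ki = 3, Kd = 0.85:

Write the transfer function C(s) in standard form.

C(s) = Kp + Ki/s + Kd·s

Substituting values: C(s) = 9 + 3/s + 0.85s = (0.85s² + 9s + 3)/s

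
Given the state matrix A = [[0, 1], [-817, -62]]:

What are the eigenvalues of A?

det(A - λI) = λ² - (-62)λ + 817 = (λ - (-19))(λ - (-43)). Eigenvalues: -19, -43.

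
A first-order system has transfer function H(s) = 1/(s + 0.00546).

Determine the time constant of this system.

For H(s) = 1/(s + 1/τ), the pole is at -1/τ = -0.00546, so τ = 1/0.00546 = 183.2 s.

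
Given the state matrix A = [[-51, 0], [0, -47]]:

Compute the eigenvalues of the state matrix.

For diagonal matrix, eigenvalues are diagonal entries: λ₁ = -51, λ₂ = -47.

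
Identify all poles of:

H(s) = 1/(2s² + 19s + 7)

Discriminant = 19² - 4×2×7 = 361 - 56 = 305 > 0, so two distinct real poles. Using quadratic formula: s = (-19 ± √305)/(2×2) = (-19 ± √305)/4, with √305 ≈ 17.4642. s₁ ≈ -0.3839, s₂ ≈ -9.1161. Poles: s₁ = -0.3839, s₂ = -9.1161.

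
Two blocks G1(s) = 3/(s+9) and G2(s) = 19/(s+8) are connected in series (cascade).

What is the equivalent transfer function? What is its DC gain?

Series: multiply transfer functions. G_eq = 3/(s+9) × 19/(s+8) = 57/((s+9)(s+8)). DC gain = 57/(9×8) = 0.7917.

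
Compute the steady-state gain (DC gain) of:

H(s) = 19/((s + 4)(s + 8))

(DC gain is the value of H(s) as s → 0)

DC gain = H(0) = 19/(4 × 8) = 19/32 = 0.59375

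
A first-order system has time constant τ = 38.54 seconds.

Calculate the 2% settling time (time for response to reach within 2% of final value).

For first-order system, 2% settling time ≈ 4τ = 4 × 38.54 = 154.16 s.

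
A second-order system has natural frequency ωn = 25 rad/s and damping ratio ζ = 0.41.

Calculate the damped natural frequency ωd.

ωd = ωn√(1 - ζ²) = 25√(1 - 0.41²) = 22.8 rad/s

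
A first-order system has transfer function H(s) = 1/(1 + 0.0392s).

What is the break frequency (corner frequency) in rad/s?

Corner frequency = 1/τ = 1/0.0392 = 25.51 rad/s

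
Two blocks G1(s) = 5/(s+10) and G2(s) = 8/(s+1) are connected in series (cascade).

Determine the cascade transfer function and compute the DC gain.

Series: multiply transfer functions. G_eq = 5/(s+10) × 8/(s+1) = 40/((s+10)(s+1)). DC gain = 40/(10×1) = 4.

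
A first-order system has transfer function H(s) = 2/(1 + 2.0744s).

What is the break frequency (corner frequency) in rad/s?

Corner frequency = 1/τ = 1/2.0744 = 0.482 rad/s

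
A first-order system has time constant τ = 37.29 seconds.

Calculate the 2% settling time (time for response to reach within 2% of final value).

For first-order system, 2% settling time ≈ 4τ = 4 × 37.29 = 149.16 s.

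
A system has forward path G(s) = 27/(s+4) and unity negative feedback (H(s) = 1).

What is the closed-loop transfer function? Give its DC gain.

T(s) = G/(1+GH) = [27/(s+4)] / [1 + 27/(s+4)] = 27/(s+4+27) = 27/(s+31). DC gain = 27/31 = 0.8710.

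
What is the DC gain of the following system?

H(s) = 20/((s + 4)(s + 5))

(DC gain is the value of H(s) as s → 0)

DC gain = H(0) = 20/(4 × 5) = 20/20 = 1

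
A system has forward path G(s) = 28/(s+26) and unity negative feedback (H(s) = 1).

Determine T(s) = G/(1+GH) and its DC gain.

T(s) = G/(1+GH) = [28/(s+26)] / [1 + 28/(s+26)] = 28/(s+26+28) = 28/(s+54). DC gain = 28/54 = 0.5185.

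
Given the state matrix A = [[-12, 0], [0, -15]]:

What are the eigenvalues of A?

For diagonal matrix, eigenvalues are diagonal entries: λ₁ = -12, λ₂ = -15.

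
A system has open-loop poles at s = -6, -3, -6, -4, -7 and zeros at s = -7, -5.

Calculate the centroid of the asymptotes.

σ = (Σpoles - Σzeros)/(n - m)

σ = (Σpoles - Σzeros)/(n - m) = (-26 - (-12))/(5 - 2) = -14/3 = -4.67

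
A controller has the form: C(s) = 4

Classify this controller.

This is a Proportional (P) controller.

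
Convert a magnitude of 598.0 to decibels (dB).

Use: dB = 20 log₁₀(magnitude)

dB = 20 log₁₀(598.0) = 55.5 dB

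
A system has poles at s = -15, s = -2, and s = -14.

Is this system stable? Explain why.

All poles are in the left half-plane. System is stable.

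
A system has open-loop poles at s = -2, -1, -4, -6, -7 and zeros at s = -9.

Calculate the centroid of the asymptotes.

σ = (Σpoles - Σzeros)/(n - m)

σ = (Σpoles - Σzeros)/(n - m) = (-20 - (-9))/(5 - 1) = -11/4 = -2.75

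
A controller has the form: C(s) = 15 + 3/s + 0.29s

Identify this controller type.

This is a Proportional-Integral-Derivative (PID) controller.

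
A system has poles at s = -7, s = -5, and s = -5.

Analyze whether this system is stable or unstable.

All poles are in the left half-plane. System is stable.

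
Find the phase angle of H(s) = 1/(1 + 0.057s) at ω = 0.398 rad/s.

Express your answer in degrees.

Phase = -arctan(ωτ) = -arctan(0.398 × 0.057) = -1.3°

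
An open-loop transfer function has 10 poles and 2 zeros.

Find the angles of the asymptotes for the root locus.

n - m = 10 - 2 = 8. Angles: θk = (2k + 1)·180°/8 = 22.5°, 67.5°, 112.5°, 157.5°, 202.5°, 247.5°, 292.5°, 337.5°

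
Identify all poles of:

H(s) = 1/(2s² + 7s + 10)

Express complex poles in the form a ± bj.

Discriminant = 7² - 4×2×10 = 49 - 80 = -31 < 0, so the poles are a complex conjugate pair s = (-7 ± j√31)/(2×2). Real part = -7/(2×2) = -7/4 = -1.75; imaginary part = ±√31/(2×2) ≈ 1.3919. Poles: s = -1.75 ± 1.3919j.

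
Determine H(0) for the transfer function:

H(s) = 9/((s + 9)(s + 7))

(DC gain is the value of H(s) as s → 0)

DC gain = H(0) = 9/(9 × 7) = 9/63 = 0.1429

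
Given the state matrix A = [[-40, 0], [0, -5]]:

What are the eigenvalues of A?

For diagonal matrix, eigenvalues are diagonal entries: λ₁ = -40, λ₂ = -5.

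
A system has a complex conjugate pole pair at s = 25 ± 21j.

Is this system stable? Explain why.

Real part of poles is 25 (> 0, right half-plane). Unstable.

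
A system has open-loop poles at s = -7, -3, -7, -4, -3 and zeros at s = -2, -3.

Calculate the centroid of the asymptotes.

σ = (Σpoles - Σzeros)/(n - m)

σ = (Σpoles - Σzeros)/(n - m) = (-24 - (-5))/(5 - 2) = -19/3 = -6.33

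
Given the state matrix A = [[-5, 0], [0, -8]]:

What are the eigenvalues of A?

For diagonal matrix, eigenvalues are diagonal entries: λ₁ = -5, λ₂ = -8.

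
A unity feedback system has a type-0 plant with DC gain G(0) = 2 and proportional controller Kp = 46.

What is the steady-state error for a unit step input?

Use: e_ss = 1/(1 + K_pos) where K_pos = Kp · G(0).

K_pos = Kp · G(0) = 46 × 2 = 92. e_ss = 1/(1 + 92) = 0.0108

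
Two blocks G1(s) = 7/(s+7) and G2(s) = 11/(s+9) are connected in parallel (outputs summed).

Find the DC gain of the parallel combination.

Parallel: G_eq = G1 + G2. DC gain = G1(0) + G2(0) = 7/7 + 11/9 = 1 + 1.2222 = 2.2222.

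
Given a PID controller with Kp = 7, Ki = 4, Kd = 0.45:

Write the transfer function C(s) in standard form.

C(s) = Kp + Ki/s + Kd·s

Substituting values: C(s) = 7 + 4/s + 0.45s = (0.45s² + 7s + 4)/s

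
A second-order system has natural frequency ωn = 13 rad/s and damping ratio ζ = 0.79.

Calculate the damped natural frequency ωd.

ωd = ωn√(1 - ζ²) = 13√(1 - 0.79²) = 7.97 rad/s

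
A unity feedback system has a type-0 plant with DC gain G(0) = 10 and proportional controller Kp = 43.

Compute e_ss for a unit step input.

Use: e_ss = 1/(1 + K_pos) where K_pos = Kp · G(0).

K_pos = Kp · G(0) = 43 × 10 = 430. e_ss = 1/(1 + 430) = 0.0023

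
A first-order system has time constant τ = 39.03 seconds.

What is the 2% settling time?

For first-order system, 2% settling time ≈ 4τ = 4 × 39.03 = 156.12 s.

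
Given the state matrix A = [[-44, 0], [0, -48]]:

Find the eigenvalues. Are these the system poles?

For diagonal matrix, eigenvalues are diagonal entries: λ₁ = -44, λ₂ = -48. Eigenvalues of A = system poles.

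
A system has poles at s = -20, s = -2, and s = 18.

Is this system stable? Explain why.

Pole(s) at s = 18 are not in the left half-plane. System is unstable.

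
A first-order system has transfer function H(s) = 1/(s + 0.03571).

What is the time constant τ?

For H(s) = 1/(s + 1/τ), the pole is at -1/τ = -0.03571, so τ = 1/0.03571 = 28 s.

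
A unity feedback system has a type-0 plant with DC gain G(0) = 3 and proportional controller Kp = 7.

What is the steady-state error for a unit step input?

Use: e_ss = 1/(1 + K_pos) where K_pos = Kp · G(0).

K_pos = Kp · G(0) = 7 × 3 = 21. e_ss = 1/(1 + 21) = 0.0455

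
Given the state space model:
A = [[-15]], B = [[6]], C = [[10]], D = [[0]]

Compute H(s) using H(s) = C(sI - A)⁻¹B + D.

(sI - A)⁻¹ = 1/(s + 15). H(s) = 10 × 6/(s + 15) + 0 = 60/(s + 15).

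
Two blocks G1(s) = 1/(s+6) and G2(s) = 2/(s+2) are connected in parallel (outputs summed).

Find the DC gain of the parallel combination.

Parallel: G_eq = G1 + G2. DC gain = G1(0) + G2(0) = 1/6 + 2/2 = 0.1667 + 1 = 1.1667.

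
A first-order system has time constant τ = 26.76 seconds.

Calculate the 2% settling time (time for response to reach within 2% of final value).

For first-order system, 2% settling time ≈ 4τ = 4 × 26.76 = 107.04 s.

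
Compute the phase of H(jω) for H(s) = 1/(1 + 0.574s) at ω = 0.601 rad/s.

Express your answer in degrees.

Phase = -arctan(ωτ) = -arctan(0.601 × 0.574) = -19.0°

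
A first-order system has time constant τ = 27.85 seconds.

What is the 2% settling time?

For first-order system, 2% settling time ≈ 4τ = 4 × 27.85 = 111.4 s.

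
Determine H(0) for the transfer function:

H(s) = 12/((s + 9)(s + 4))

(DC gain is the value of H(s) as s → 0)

DC gain = H(0) = 12/(9 × 4) = 12/36 = 0.3333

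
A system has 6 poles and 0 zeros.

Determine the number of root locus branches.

Root locus has n branches where n = number of poles = 6.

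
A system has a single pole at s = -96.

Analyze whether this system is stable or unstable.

Pole at s = -96 is in the left half-plane. Stable.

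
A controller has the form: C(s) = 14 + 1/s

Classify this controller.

This is a Proportional-Integral (PI) controller.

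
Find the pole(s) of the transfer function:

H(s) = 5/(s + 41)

Pole is where denominator = 0: s + 41 = 0, so s = -41.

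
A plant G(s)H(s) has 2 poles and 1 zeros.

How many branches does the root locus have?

Root locus has n branches where n = number of poles = 2.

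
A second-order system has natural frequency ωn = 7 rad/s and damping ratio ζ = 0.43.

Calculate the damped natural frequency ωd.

ωd = ωn√(1 - ζ²) = 7√(1 - 0.43²) = 6.32 rad/s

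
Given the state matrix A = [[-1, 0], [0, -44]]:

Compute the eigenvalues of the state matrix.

For diagonal matrix, eigenvalues are diagonal entries: λ₁ = -1, λ₂ = -44.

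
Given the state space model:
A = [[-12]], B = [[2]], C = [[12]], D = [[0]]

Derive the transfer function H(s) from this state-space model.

(sI - A)⁻¹ = 1/(s + 12). H(s) = 12 × 2/(s + 12) + 0 = 24/(s + 12).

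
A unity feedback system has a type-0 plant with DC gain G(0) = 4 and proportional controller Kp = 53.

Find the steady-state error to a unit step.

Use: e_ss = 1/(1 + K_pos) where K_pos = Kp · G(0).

K_pos = Kp · G(0) = 53 × 4 = 212. e_ss = 1/(1 + 212) = 0.0047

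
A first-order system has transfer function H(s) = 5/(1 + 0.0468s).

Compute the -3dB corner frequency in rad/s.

Corner frequency = 1/τ = 1/0.0468 = 21.368 rad/s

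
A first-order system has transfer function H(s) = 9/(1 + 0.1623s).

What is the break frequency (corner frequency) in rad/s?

Corner frequency = 1/τ = 1/0.1623 = 6.161 rad/s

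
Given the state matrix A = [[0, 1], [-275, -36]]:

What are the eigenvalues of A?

det(A - λI) = λ² - (-36)λ + 275 = (λ - (-11))(λ - (-25)). Eigenvalues: -11, -25.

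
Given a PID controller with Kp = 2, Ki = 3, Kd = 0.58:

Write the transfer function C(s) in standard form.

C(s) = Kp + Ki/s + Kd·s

Substituting values: C(s) = 2 + 3/s + 0.58s = (0.58s² + 2s + 3)/s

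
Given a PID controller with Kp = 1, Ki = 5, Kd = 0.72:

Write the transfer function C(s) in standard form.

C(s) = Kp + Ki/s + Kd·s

Substituting values: C(s) = 1 + 5/s + 0.72s = (0.72s² + s + 5)/s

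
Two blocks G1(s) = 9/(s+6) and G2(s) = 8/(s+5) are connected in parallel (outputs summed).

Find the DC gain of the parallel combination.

Parallel: G_eq = G1 + G2. DC gain = G1(0) + G2(0) = 9/6 + 8/5 = 1.5 + 1.6 = 3.1.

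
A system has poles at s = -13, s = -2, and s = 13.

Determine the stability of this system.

Pole(s) at s = 13 are not in the left half-plane. System is unstable.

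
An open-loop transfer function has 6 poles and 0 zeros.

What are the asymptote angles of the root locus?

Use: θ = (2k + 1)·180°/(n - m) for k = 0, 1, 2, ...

n - m = 6 - 0 = 6. Angles: θk = (2k + 1)·180°/6 = 30°, 90°, 150°, 210°, 270°, 330°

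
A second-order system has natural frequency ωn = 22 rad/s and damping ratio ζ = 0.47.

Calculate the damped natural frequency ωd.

ωd = ωn√(1 - ζ²) = 22√(1 - 0.47²) = 19.42 rad/s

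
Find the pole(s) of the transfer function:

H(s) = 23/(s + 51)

Pole is where denominator = 0: s + 51 = 0, so s = -51.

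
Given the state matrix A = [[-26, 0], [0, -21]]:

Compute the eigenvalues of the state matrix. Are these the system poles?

For diagonal matrix, eigenvalues are diagonal entries: λ₁ = -26, λ₂ = -21. Eigenvalues of A = system poles.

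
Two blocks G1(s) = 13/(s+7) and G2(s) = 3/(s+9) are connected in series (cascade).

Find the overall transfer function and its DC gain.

Series: multiply transfer functions. G_eq = 13/(s+7) × 3/(s+9) = 39/((s+7)(s+9)). DC gain = 39/(7×9) = 0.6190.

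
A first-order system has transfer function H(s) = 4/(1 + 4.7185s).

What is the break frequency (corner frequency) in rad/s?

Corner frequency = 1/τ = 1/4.7185 = 0.212 rad/s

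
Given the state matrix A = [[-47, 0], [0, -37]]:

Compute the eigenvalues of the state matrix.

For diagonal matrix, eigenvalues are diagonal entries: λ₁ = -47, λ₂ = -37.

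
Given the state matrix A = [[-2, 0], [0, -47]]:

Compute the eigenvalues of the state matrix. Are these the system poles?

For diagonal matrix, eigenvalues are diagonal entries: λ₁ = -2, λ₂ = -47. Eigenvalues of A = system poles.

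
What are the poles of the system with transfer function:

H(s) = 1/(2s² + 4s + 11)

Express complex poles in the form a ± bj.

Discriminant = 4² - 4×2×11 = 16 - 88 = -72 < 0, so the poles are a complex conjugate pair s = (-4 ± j√72)/(2×2). Real part = -4/(2×2) = -4/4 = -1; imaginary part = ±√72/(2×2) ≈ 2.1213. Poles: s = -1 ± 2.1213j.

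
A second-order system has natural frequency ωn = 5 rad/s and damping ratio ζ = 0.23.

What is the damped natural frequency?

ωd = ωn√(1 - ζ²) = 5√(1 - 0.23²) = 4.87 rad/s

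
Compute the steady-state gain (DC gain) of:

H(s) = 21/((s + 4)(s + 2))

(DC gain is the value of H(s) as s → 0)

DC gain = H(0) = 21/(4 × 2) = 21/8 = 2.625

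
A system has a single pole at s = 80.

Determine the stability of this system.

Pole at s = 80 is in the right half-plane. Unstable.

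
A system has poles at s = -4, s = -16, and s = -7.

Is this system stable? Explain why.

All poles are in the left half-plane. System is stable.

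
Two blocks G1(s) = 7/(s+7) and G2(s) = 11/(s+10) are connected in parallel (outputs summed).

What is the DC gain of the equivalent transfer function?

Parallel: G_eq = G1 + G2. DC gain = G1(0) + G2(0) = 7/7 + 11/10 = 1 + 1.1 = 2.1.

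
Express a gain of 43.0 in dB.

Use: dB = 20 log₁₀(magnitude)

dB = 20 log₁₀(43.0) = 32.7 dB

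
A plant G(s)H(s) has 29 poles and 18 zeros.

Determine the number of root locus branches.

Root locus has n branches where n = number of poles = 29.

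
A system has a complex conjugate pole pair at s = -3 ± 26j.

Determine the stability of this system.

Real part of poles is -3 (< 0, left half-plane). Stable.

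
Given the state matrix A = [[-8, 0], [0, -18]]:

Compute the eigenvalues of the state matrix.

For diagonal matrix, eigenvalues are diagonal entries: λ₁ = -8, λ₂ = -18.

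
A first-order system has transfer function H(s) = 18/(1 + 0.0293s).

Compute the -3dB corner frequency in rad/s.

Corner frequency = 1/τ = 1/0.0293 = 34.13 rad/s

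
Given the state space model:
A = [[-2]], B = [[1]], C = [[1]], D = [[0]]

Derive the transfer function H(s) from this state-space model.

(sI - A)⁻¹ = 1/(s + 2). H(s) = 1 × 1/(s + 2) + 0 = 1/(s + 2).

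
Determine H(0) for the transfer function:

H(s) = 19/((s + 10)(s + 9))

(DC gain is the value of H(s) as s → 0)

DC gain = H(0) = 19/(10 × 9) = 19/90 = 0.2111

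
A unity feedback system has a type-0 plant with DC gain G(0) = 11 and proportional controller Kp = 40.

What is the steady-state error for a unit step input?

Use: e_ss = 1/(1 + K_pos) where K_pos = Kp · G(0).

K_pos = Kp · G(0) = 40 × 11 = 440. e_ss = 1/(1 + 440) = 0.0023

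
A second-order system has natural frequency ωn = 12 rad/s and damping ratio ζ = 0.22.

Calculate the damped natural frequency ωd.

ωd = ωn√(1 - ζ²) = 12√(1 - 0.22²) = 11.71 rad/s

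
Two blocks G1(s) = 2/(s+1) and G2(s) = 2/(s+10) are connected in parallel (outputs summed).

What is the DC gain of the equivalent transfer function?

Parallel: G_eq = G1 + G2. DC gain = G1(0) + G2(0) = 2/1 + 2/10 = 2 + 0.2 = 2.2.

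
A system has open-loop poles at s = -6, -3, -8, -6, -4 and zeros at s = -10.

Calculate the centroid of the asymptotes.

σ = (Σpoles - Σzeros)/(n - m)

σ = (Σpoles - Σzeros)/(n - m) = (-27 - (-10))/(5 - 1) = -17/4 = -4.25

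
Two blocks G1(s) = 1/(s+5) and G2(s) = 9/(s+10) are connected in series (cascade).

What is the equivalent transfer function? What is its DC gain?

Series: multiply transfer functions. G_eq = 1/(s+5) × 9/(s+10) = 9/((s+5)(s+10)). DC gain = 9/(5×10) = 0.18.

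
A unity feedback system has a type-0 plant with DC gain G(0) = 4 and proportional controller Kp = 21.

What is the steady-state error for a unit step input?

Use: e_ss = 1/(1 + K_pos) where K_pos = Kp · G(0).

K_pos = Kp · G(0) = 21 × 4 = 84. e_ss = 1/(1 + 84) = 0.0118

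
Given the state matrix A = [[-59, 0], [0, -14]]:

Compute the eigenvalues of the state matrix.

For diagonal matrix, eigenvalues are diagonal entries: λ₁ = -59, λ₂ = -14.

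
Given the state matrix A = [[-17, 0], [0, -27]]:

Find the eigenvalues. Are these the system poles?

For diagonal matrix, eigenvalues are diagonal entries: λ₁ = -17, λ₂ = -27. Eigenvalues of A = system poles.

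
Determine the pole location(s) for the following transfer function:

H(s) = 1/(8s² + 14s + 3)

Discriminant = 14² - 4×8×3 = 196 - 96 = 100 > 0, so two distinct real poles. Using quadratic formula: s = (-14 ± √100)/(2×8) = (-14 ± √100)/16, with √100 = 10. s₁ = -4/16 = -0.25, s₂ = -24/16 = -1.5. Poles: s₁ = -0.25, s₂ = -1.5.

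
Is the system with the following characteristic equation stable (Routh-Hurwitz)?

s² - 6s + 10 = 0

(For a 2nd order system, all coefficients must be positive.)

Coefficients: 1, -6, 10. b=-6 not positive, so system is unstable.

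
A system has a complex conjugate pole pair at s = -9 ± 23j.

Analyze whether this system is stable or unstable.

Real part of poles is -9 (< 0, left half-plane). Stable.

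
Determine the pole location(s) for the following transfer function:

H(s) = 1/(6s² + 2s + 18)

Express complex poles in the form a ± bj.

Discriminant = 2² - 4×6×18 = 4 - 432 = -428 < 0, so the poles are a complex conjugate pair s = (-2 ± j√428)/(2×6). Real part = -2/(2×6) = -2/12 ≈ -0.1667; imaginary part = ±√428/(2×6) ≈ 1.7240. Poles: s = -0.1667 ± 1.7240j.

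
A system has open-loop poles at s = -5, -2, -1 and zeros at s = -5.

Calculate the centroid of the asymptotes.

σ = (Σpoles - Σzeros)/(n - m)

σ = (Σpoles - Σzeros)/(n - m) = (-8 - (-5))/(3 - 1) = -3/2 = -1.5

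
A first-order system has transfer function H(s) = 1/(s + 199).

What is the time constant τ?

For H(s) = 1/(s + 1/τ), the pole is at -1/τ = -199, so τ = 1/199 = 0.0050 s.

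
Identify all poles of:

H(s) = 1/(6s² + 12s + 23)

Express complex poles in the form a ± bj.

Discriminant = 12² - 4×6×23 = 144 - 552 = -408 < 0, so the poles are a complex conjugate pair s = (-12 ± j√408)/(2×6). Real part = -12/(2×6) = -12/12 = -1; imaginary part = ±√408/(2×6) ≈ 1.6833. Poles: s = -1 ± 1.6833j.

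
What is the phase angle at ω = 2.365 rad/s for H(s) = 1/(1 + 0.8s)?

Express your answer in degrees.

Phase = -arctan(ωτ) = -arctan(2.365 × 0.8) = -62.1°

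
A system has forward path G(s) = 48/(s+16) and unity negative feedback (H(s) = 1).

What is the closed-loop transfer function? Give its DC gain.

T(s) = G/(1+GH) = [48/(s+16)] / [1 + 48/(s+16)] = 48/(s+16+48) = 48/(s+64). DC gain = 48/64 = 0.75.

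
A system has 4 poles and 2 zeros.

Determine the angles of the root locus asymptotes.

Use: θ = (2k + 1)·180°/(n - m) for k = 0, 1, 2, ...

n - m = 4 - 2 = 2. Angles: θk = (2k + 1)·180°/2 = 90°, 270°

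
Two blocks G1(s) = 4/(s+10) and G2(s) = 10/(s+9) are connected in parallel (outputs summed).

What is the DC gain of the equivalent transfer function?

Parallel: G_eq = G1 + G2. DC gain = G1(0) + G2(0) = 4/10 + 10/9 = 0.4 + 1.1111 = 1.5111.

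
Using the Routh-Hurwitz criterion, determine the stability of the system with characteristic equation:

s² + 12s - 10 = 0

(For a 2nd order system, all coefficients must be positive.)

Coefficients: 1, 12, -10. c=-10 not positive, so system is unstable.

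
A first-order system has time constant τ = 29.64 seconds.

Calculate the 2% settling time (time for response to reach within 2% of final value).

For first-order system, 2% settling time ≈ 4τ = 4 × 29.64 = 118.56 s.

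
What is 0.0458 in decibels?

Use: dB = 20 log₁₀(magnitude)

dB = 20 log₁₀(0.0458) = -26.8 dB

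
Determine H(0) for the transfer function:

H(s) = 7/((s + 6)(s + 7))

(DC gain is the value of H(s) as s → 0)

DC gain = H(0) = 7/(6 × 7) = 7/42 = 0.1667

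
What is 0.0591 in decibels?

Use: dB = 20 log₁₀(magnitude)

dB = 20 log₁₀(0.0591) = -24.6 dB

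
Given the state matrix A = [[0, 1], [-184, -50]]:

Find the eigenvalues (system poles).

det(A - λI) = λ² - (-50)λ + 184 = (λ - (-4))(λ - (-46)). Eigenvalues: -4, -46.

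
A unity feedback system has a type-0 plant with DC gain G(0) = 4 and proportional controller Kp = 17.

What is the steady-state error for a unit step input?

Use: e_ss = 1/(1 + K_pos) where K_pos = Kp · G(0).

K_pos = Kp · G(0) = 17 × 4 = 68. e_ss = 1/(1 + 68) = 0.0145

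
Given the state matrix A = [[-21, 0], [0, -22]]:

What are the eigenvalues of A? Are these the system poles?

For diagonal matrix, eigenvalues are diagonal entries: λ₁ = -21, λ₂ = -22. Eigenvalues of A = system poles.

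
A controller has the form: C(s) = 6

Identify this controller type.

This is a Proportional (P) controller.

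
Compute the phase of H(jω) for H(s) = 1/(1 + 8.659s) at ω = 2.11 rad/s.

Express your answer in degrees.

Phase = -arctan(ωτ) = -arctan(2.11 × 8.659) = -86.9°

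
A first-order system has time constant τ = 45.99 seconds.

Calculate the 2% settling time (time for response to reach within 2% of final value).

For first-order system, 2% settling time ≈ 4τ = 4 × 45.99 = 183.96 s.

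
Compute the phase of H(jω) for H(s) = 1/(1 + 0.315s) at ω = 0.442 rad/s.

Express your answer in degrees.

Phase = -arctan(ωτ) = -arctan(0.442 × 0.315) = -7.9°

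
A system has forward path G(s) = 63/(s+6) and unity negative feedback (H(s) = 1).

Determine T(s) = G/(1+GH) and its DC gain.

T(s) = G/(1+GH) = [63/(s+6)] / [1 + 63/(s+6)] = 63/(s+6+63) = 63/(s+69). DC gain = 63/69 = 0.9130.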